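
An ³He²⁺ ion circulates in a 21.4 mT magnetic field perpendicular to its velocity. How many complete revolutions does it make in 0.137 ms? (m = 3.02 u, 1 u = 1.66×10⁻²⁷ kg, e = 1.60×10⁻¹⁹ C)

T = 2πm/(qB) = 2π(5.0132×10^-27) / [(2×1.60×10^-19)(0.0214)] = 4.5997×10^-6 s.
N = t/T = 1.37×10^-4 / 4.5997×10^-6 ≈ 29.78, so 29 complete revolutions.

N = 29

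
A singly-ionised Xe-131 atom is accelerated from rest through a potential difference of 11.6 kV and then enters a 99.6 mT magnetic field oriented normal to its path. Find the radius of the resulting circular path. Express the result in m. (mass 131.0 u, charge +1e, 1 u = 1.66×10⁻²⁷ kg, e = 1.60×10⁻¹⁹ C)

r ≈ 1.78 m

The kinetic energy gained is K = qV = (1×1.60×10^-19)(1.16×10^4) = 1.86×10^-15 J.
v = √(2K/m) = 1.31×10^5 m/s.
r = mv/(qB) = (2.17×10^-25)(1.31×10^5) / [(1×1.60×10^-19)(0.0996)] = 1.78 m.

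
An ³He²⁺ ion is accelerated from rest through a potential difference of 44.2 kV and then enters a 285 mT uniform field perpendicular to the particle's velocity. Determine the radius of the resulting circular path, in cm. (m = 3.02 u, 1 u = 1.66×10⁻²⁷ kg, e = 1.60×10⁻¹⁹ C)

r ≈ 13.1 cm

The kinetic energy gained is K = qV = (2×1.60×10^-19)(4.42×10^4) = 1.41×10^-14 J.
v = √(2K/m) = 2.38×10^6 m/s.
r = mv/(qB) = (5.01×10^-27)(2.38×10^6) / [(2×1.60×10^-19)(0.285)] = 0.131 m.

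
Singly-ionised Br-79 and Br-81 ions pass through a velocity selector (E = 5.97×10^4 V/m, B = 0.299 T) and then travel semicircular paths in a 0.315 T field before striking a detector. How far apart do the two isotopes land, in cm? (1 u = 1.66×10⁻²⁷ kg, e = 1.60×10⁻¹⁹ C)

Both emerge at v = E/B₁ = 2.00×10^5 m/s.
r = mv/(qB₂), so r₁ = 0.5195 m and r₂ = 0.5327 m, giving Δr = 0.0132 m.
After a semicircle each ion lands a diameter 2r from the entry slit, so the separation is 2Δr = 0.0263 m.

Δd ≈ 2.63 cm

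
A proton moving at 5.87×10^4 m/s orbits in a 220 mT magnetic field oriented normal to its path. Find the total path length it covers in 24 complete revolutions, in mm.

r = mv/(qB) = 2.78×10^-3 m, so one revolution covers 2πr = 0.0175 m.
In 24 revolutions: L = 24·2πr = 0.420 m.

L ≈ 420 mm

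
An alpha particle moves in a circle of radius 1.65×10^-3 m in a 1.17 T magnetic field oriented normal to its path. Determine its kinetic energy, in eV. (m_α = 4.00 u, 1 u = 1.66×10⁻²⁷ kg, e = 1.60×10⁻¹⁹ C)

K ≈ 180 eV

v = qBr/m = (2×1.60×10^-19)(1.17)(1.65×10^-3) / (6.64×10^-27) = 9.30×10^4 m/s.
K = ½mv² = 0.5·(6.64×10^-27)·(9.30×10^4)² = 2.87×10^-17 J = 180 eV.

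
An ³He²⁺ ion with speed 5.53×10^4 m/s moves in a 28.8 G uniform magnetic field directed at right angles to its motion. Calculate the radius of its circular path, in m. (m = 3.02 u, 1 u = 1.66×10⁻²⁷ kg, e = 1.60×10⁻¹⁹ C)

The magnetic force provides the centripetal force: qvB = mv²/r, so r = mv/(qB).
r = (5.01×10^-27 kg)(5.53×10^4 m/s) / [(2×1.60×10^-19 C)(2.88×10^-3 T)] = 0.301 m.

r ≈ 0.301 m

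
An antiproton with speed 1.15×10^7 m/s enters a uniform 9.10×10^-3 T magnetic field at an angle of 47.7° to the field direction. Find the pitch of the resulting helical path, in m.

The velocity component along B is v∥ = v cos47.7° = 7.74×10^6 m/s.
The cyclotron period T = 2πm/(qB) = 7.21×10^-6 s is set by m, q, B alone.
Pitch = v∥·T = (7.74×10^6)(7.21×10^-6) = 55.8 m.

pitch ≈ 55.8 m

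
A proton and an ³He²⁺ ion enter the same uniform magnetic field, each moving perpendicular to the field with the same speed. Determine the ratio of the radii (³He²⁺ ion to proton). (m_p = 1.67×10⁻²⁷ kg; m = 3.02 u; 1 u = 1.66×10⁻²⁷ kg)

r = mv/(qB) ⇒ at equal v, r ∝ m/q.
r_{³He²⁺ ion}/r_{proton} = 1.50.

ratio ≈ 1.50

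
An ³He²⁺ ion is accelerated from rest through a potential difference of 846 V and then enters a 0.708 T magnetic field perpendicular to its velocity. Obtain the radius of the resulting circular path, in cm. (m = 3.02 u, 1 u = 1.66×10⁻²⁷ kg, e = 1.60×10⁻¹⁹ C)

r ≈ 0.727 cm

The kinetic energy gained is K = qV = (2×1.60×10^-19)(846) = 2.71×10^-16 J.
v = √(2K/m) = 3.29×10^5 m/s.
r = mv/(qB) = (5.01×10^-27)(3.29×10^5) / [(2×1.60×10^-19)(0.708)] = 7.27×10^-3 m.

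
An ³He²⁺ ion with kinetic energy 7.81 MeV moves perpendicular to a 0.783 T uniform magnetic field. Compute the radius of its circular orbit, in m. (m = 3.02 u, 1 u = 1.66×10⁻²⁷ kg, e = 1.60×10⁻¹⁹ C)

Convert the energy: K = 7.81 MeV = 1.25×10^-12 J.
v = √(2K/m) = √(2·1.25×10^-12/5.01×10^-27) = 2.23×10^7 m/s.
r = mv/(qB) = (5.01×10^-27)(2.23×10^7) / [(2×1.60×10^-19)(0.783)] = 0.447 m.

r ≈ 0.447 m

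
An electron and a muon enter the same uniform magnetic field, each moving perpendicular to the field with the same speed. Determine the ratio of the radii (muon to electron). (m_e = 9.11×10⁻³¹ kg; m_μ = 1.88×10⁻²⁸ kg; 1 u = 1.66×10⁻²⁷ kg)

r = mv/(qB) ⇒ at equal v, r ∝ m/q.
r_{muon}/r_{electron} = 206.

ratio ≈ 206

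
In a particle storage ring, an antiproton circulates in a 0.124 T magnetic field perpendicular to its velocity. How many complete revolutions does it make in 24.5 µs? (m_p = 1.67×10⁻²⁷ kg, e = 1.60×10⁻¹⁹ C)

N = 46

T = 2πm/(qB) = 2π(1.67×10^-27) / [(1×1.60×10^-19)(0.124)] = 5.2888×10^-7 s.
N = t/T = 2.45×10^-5 / 5.2888×10^-7 ≈ 46.32, so 46 complete revolutions.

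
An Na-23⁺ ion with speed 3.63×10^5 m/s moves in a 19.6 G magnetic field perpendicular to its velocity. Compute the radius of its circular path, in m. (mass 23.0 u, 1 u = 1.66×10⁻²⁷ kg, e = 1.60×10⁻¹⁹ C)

The magnetic force provides the centripetal force: qvB = mv²/r, so r = mv/(qB).
r = (3.82×10^-26 kg)(3.63×10^5 m/s) / [(1×1.60×10^-19 C)(1.96×10^-3 T)] = 44.2 m.

r ≈ 44.2 m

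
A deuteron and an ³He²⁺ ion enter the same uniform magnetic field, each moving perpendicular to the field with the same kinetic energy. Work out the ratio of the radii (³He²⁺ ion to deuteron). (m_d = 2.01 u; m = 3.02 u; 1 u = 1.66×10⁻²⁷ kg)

r = √(2mK)/(qB) ⇒ at equal K, r ∝ √m/q.
r_{³He²⁺ ion}/r_{deuteron} = 0.613.

ratio ≈ 0.613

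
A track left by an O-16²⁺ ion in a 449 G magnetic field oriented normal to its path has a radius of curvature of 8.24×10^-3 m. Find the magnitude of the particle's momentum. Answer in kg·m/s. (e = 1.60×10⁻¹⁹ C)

p ≈ 1.18×10^-22 kg·m/s

Since qvB = mv²/r, the momentum p = mv = qBr.
p = (2×1.60×10^-19)(0.0449)(8.24×10^-3) = 1.18×10^-22 kg·m/s.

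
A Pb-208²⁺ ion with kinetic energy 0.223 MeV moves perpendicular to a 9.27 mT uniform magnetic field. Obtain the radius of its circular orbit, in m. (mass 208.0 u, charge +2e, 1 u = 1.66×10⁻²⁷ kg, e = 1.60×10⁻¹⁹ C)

r ≈ 52.9 m

Convert the energy: K = 0.223 MeV = 3.57×10^-14 J.
v = √(2K/m) = √(2·3.57×10^-14/3.45×10^-25) = 4.55×10^5 m/s.
r = mv/(qB) = (3.45×10^-25)(4.55×10^5) / [(2×1.60×10^-19)(9.27×10^-3)] = 52.9 m.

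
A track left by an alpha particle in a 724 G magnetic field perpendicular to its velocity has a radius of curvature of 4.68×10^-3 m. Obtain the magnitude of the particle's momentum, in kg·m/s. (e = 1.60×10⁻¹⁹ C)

p ≈ 1.08×10^-22 kg·m/s

Since qvB = mv²/r, the momentum p = mv = qBr.
p = (2×1.60×10^-19)(0.0724)(4.68×10^-3) = 1.08×10^-22 kg·m/s.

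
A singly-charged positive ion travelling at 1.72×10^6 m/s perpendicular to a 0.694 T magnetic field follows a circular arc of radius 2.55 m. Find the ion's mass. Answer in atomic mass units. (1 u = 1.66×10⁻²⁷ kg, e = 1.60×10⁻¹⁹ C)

qvB = mv²/r ⇒ m = qBr/v.
m = (1×1.60×10^-19)(0.694)(2.55) / (1.72×10^6) = 1.65×10^-25 kg = 99.2 u.

m ≈ 99.2 u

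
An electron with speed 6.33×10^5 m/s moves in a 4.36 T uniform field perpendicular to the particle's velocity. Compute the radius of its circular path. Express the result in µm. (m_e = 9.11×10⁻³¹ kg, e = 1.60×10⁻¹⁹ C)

The magnetic force provides the centripetal force: qvB = mv²/r, so r = mv/(qB).
r = (9.11×10^-31 kg)(6.33×10^5 m/s) / [(1×1.60×10^-19 C)(4.36 T)] = 8.27×10^-7 m.

r ≈ 0.827 µm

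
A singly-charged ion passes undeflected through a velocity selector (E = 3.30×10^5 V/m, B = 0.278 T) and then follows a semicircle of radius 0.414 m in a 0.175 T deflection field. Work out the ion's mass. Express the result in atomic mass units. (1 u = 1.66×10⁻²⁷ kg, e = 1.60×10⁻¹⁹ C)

v = E/B₁ = 1.19×10^6 m/s.
From r = mv/(qB₂), m = qB₂r/v = (1×1.60×10^-19)(0.175)(0.414) / (1.19×10^6) = 9.77×10^-27 kg.
In atomic mass units: m = 9.77×10^-27 / 1.66×10^-27 = 5.88 u.

m ≈ 5.88 u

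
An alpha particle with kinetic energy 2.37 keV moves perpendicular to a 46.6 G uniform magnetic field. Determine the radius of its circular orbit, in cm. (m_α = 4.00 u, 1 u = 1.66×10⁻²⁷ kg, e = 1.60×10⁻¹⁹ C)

r ≈ 150 cm

Convert the energy: K = 2.37 keV = 3.79×10^-16 J.
v = √(2K/m) = √(2·3.79×10^-16/6.64×10^-27) = 3.38×10^5 m/s.
r = mv/(qB) = (6.64×10^-27)(3.38×10^5) / [(2×1.60×10^-19)(4.66×10^-3)] = 1.50 m.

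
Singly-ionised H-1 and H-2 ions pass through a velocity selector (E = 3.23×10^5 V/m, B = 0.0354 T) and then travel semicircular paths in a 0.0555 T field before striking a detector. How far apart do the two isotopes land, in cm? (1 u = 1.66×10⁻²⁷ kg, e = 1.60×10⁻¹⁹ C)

Δd ≈ 341 cm

Both emerge at v = E/B₁ = 9.12×10^6 m/s.
r = mv/(qB₂), so r₁ = 1.71 m and r₂ = 3.41 m, giving Δr = 1.71 m.
After a semicircle each ion lands a diameter 2r from the entry slit, so the separation is 2Δr = 3.41 m.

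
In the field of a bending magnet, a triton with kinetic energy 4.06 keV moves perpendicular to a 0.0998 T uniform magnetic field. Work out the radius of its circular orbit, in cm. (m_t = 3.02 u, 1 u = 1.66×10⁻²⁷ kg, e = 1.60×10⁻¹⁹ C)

Convert the energy: K = 4.06 keV = 6.50×10^-16 J.
v = √(2K/m) = √(2·6.50×10^-16/5.01×10^-27) = 5.09×10^5 m/s.
r = mv/(qB) = (5.01×10^-27)(5.09×10^5) / [(1×1.60×10^-19)(0.0998)] = 0.160 m.

r ≈ 16.0 cm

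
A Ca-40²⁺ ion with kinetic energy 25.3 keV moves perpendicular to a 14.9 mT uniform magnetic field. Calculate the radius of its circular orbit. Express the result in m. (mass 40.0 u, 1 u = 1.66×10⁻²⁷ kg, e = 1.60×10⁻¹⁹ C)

Convert the energy: K = 25.3 keV = 4.05×10^-15 J.
v = √(2K/m) = √(2·4.05×10^-15/6.64×10^-26) = 3.49×10^5 m/s.
r = mv/(qB) = (6.64×10^-26)(3.49×10^5) / [(2×1.60×10^-19)(0.0149)] = 4.86 m.

r ≈ 4.86 m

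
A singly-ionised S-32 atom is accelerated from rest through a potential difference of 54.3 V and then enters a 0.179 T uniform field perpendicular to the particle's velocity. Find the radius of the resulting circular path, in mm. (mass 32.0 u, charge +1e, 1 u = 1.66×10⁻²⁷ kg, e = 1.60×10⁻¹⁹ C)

The kinetic energy gained is K = qV = (1×1.60×10^-19)(54.3) = 8.69×10^-18 J.
v = √(2K/m) = 1.81×10^4 m/s.
r = mv/(qB) = (5.31×10^-26)(1.81×10^4) / [(1×1.60×10^-19)(0.179)] = 0.0335 m.

r ≈ 33.5 mm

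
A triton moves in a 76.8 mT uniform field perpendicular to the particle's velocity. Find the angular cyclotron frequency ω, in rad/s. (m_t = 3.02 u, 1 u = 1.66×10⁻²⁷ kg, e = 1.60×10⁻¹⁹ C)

ω = qB/m = (1×1.60×10^-19)(0.0768) / (5.01×10^-27) = 2.45×10^6 rad/s.

ω ≈ 2.45×10^6 rad/s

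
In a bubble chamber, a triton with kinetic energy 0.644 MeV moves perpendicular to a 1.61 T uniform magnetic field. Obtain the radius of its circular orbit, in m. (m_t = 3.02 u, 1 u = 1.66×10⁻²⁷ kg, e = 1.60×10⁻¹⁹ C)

Convert the energy: K = 0.644 MeV = 1.03×10^-13 J.
v = √(2K/m) = √(2·1.03×10^-13/5.01×10^-27) = 6.41×10^6 m/s.
r = mv/(qB) = (5.01×10^-27)(6.41×10^6) / [(1×1.60×10^-19)(1.61)] = 0.125 m.

r ≈ 0.125 m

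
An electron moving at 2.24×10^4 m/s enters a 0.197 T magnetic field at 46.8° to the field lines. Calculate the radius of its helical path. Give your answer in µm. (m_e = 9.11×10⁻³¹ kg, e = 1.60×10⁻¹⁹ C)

r ≈ 0.472 µm

Only the perpendicular component v⊥ = v sin46.8° = 1.63×10^4 m/s is bent by the field.
r = m v⊥ /(qB) = (9.11×10^-31)(1.63×10^4) / [(1×1.60×10^-19)(0.197)] = 4.72×10^-7 m.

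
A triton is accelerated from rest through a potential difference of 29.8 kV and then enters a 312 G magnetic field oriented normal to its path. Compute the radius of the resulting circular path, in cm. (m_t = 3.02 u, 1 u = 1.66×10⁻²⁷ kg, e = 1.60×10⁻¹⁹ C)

The kinetic energy gained is K = qV = (1×1.60×10^-19)(2.98×10^4) = 4.77×10^-15 J.
v = √(2K/m) = 1.38×10^6 m/s.
r = mv/(qB) = (5.01×10^-27)(1.38×10^6) / [(1×1.60×10^-19)(0.0312)] = 1.39 m.

r ≈ 139 cm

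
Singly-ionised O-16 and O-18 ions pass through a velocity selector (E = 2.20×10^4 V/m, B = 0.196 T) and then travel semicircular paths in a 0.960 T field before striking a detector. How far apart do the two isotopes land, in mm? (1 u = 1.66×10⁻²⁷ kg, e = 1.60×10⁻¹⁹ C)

Δd ≈ 4.85 mm

Both emerge at v = E/B₁ = 1.12×10^5 m/s.
r = mv/(qB₂), so r₁ = 0.01941 m and r₂ = 0.02184 m, giving Δr = 2.43×10^-3 m.
After a semicircle each ion lands a diameter 2r from the entry slit, so the separation is 2Δr = 4.85×10^-3 m.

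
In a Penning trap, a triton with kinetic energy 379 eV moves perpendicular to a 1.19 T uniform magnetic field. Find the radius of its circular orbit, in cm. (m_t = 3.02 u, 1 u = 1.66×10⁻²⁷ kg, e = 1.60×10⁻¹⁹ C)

Convert the energy: K = 379 eV = 6.06×10^-17 J.
v = √(2K/m) = √(2·6.06×10^-17/5.01×10^-27) = 1.56×10^5 m/s.
r = mv/(qB) = (5.01×10^-27)(1.56×10^5) / [(1×1.60×10^-19)(1.19)] = 4.10×10^-3 m.

r ≈ 0.410 cm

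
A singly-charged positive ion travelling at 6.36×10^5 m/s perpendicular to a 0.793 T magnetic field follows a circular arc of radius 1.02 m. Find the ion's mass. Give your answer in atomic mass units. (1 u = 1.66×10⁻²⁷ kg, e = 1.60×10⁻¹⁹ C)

m ≈ 123 u

qvB = mv²/r ⇒ m = qBr/v.
m = (1×1.60×10^-19)(0.793)(1.02) / (6.36×10^5) = 2.03×10^-25 kg = 123 u.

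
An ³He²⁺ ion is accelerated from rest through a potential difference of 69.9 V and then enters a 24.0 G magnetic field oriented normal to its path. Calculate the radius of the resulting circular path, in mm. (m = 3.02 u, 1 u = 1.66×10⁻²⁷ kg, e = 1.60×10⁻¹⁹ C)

The kinetic energy gained is K = qV = (2×1.60×10^-19)(69.9) = 2.24×10^-17 J.
v = √(2K/m) = 9.45×10^4 m/s.
r = mv/(qB) = (5.01×10^-27)(9.45×10^4) / [(2×1.60×10^-19)(2.40×10^-3)] = 0.617 m.

r ≈ 617 mm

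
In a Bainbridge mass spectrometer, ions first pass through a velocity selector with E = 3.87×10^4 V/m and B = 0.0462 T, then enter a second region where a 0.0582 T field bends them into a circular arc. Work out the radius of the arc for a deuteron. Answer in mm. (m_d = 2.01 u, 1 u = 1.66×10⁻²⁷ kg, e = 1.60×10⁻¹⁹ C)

r ≈ 300 mm

The selector passes v = E/B = 3.87×10^4/0.0462 = 8.38×10^5 m/s.
In the deflection region, r = mv/(qB₂) = (3.34×10^-27)(8.38×10^5) / [(1×1.60×10^-19)(0.0582)] = 0.300 m.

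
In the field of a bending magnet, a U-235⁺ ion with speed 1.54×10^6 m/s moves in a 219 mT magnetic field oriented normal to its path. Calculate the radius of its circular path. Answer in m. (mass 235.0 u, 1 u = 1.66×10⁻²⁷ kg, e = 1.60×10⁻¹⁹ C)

The magnetic force provides the centripetal force: qvB = mv²/r, so r = mv/(qB).
r = (3.90×10^-25 kg)(1.54×10^6 m/s) / [(1×1.60×10^-19 C)(0.219 T)] = 17.1 m.

r ≈ 17.1 m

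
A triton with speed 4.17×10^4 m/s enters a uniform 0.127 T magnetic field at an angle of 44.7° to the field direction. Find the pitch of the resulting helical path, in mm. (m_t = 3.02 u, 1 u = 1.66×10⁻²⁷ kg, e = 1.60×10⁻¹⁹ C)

The velocity component along B is v∥ = v cos44.7° = 2.96×10^4 m/s.
The cyclotron period T = 2πm/(qB) = 1.55×10^-6 s is set by m, q, B alone.
Pitch = v∥·T = (2.96×10^4)(1.55×10^-6) = 0.0459 m.

pitch ≈ 45.9 mm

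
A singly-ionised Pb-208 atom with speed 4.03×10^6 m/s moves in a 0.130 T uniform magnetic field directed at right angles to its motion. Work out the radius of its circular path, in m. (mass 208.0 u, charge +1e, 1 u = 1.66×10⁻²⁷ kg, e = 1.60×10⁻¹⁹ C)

The magnetic force provides the centripetal force: qvB = mv²/r, so r = mv/(qB).
r = (3.45×10^-25 kg)(4.03×10^6 m/s) / [(1×1.60×10^-19 C)(0.130 T)] = 66.9 m.

r ≈ 66.9 m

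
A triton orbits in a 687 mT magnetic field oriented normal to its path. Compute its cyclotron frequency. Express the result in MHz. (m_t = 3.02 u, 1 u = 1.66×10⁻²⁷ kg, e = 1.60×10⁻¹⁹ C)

f ≈ 3.49 MHz

f = qB/(2πm) = (1×1.60×10^-19)(0.687) / [2π(5.01×10^-27)] = 3.49×10^6 Hz.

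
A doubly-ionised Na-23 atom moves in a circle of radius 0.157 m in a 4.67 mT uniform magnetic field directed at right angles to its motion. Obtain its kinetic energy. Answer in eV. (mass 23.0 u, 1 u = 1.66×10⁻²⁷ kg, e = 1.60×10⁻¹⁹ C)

K ≈ 4.51 eV

v = qBr/m = (2×1.60×10^-19)(4.67×10^-3)(0.157) / (3.82×10^-26) = 6150 m/s.
K = ½mv² = 0.5·(3.82×10^-26)·(6150)² = 7.21×10^-19 J = 4.51 eV.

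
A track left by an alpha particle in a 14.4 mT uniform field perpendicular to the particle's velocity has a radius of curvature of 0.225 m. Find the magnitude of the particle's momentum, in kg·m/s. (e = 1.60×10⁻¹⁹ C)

Since qvB = mv²/r, the momentum p = mv = qBr.
p = (2×1.60×10^-19)(0.0144)(0.225) = 1.04×10^-21 kg·m/s.

p ≈ 1.04×10^-21 kg·m/s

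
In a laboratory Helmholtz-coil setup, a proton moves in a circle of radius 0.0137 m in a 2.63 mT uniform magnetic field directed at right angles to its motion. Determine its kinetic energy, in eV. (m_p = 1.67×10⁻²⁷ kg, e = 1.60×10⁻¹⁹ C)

K ≈ 0.0622 eV

v = qBr/m = (1×1.60×10^-19)(2.63×10^-3)(0.0137) / (1.67×10^-27) = 3450 m/s.
K = ½mv² = 0.5·(1.67×10^-27)·(3450)² = 9.95×10^-21 J = 0.0622 eV.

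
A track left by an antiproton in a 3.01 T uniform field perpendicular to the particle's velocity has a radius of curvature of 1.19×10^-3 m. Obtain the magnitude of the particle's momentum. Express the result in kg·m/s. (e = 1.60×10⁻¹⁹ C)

Since qvB = mv²/r, the momentum p = mv = qBr.
p = (1×1.60×10^-19)(3.01)(1.19×10^-3) = 5.73×10^-22 kg·m/s.

p ≈ 5.73×10^-22 kg·m/s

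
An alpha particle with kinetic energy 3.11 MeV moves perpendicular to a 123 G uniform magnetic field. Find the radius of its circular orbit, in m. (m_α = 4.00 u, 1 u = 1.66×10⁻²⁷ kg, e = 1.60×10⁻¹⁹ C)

r ≈ 20.7 m

Convert the energy: K = 3.11 MeV = 4.98×10^-13 J.
v = √(2K/m) = √(2·4.98×10^-13/6.64×10^-27) = 1.22×10^7 m/s.
r = mv/(qB) = (6.64×10^-27)(1.22×10^7) / [(2×1.60×10^-19)(0.0123)] = 20.7 m.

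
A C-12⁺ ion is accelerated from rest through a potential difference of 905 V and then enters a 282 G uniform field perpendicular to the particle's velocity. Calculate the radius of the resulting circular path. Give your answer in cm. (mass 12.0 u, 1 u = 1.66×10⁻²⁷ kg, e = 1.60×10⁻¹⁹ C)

r ≈ 53.2 cm

The kinetic energy gained is K = qV = (1×1.60×10^-19)(905) = 1.45×10^-16 J.
v = √(2K/m) = 1.21×10^5 m/s.
r = mv/(qB) = (1.99×10^-26)(1.21×10^5) / [(1×1.60×10^-19)(0.0282)] = 0.532 m.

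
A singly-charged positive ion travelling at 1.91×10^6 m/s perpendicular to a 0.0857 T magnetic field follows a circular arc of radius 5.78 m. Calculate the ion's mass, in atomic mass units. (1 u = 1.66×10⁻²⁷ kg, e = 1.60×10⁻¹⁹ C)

m ≈ 25.0 u

qvB = mv²/r ⇒ m = qBr/v.
m = (1×1.60×10^-19)(0.0857)(5.78) / (1.91×10^6) = 4.15×10^-26 kg = 25.0 u.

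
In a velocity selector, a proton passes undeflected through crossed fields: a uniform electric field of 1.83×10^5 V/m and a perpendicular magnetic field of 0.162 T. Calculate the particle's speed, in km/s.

For zero net force, qE = qvB, so v = E/B.
v = (1.83×10^5) / (0.162) = 1.13×10^6 m/s.

v ≈ 1130 km/s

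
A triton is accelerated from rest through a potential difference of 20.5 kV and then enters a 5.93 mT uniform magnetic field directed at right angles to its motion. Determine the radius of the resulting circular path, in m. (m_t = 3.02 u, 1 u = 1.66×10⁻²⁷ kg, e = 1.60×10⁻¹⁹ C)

r ≈ 6.04 m

The kinetic energy gained is K = qV = (1×1.60×10^-19)(2.05×10^4) = 3.28×10^-15 J.
v = √(2K/m) = 1.14×10^6 m/s.
r = mv/(qB) = (5.01×10^-27)(1.14×10^6) / [(1×1.60×10^-19)(5.93×10^-3)] = 6.04 m.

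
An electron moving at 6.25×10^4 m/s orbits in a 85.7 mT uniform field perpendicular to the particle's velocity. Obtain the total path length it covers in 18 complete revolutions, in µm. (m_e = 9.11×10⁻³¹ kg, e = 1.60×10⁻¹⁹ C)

r = mv/(qB) = 4.15×10^-6 m, so one revolution covers 2πr = 2.61×10^-5 m.
In 18 revolutions: L = 18·2πr = 4.70×10^-4 m.

L ≈ 470 µm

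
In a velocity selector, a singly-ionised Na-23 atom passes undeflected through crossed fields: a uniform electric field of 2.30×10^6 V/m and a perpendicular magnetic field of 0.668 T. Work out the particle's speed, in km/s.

For zero net force, qE = qvB, so v = E/B.
v = (2.30×10^6) / (0.668) = 3.44×10^6 m/s.

v ≈ 3440 km/s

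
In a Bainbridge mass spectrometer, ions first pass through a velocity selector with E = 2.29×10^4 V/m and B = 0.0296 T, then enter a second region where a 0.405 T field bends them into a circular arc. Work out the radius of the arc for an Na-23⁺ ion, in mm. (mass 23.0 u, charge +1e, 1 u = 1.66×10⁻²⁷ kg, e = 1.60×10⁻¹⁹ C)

r ≈ 456 mm

The selector passes v = E/B = 2.29×10^4/0.0296 = 7.74×10^5 m/s.
In the deflection region, r = mv/(qB₂) = (3.82×10^-26)(7.74×10^5) / [(1×1.60×10^-19)(0.405)] = 0.456 m.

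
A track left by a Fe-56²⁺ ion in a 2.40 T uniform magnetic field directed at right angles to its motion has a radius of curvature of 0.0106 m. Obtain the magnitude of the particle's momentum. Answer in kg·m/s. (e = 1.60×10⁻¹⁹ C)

p ≈ 8.14×10^-21 kg·m/s

Since qvB = mv²/r, the momentum p = mv = qBr.
p = (2×1.60×10^-19)(2.40)(0.0106) = 8.14×10^-21 kg·m/s.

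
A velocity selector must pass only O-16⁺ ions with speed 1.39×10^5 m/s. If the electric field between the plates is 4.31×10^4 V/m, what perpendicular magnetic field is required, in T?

qE = qvB ⇒ B = E/v = (4.31×10^4) / (1.39×10^5) = 0.310 T.

B ≈ 0.310 T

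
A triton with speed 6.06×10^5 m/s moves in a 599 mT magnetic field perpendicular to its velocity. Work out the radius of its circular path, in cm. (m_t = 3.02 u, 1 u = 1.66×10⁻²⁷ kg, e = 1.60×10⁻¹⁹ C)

The magnetic force provides the centripetal force: qvB = mv²/r, so r = mv/(qB).
r = (5.01×10^-27 kg)(6.06×10^5 m/s) / [(1×1.60×10^-19 C)(0.599 T)] = 0.0317 m.

r ≈ 3.17 cm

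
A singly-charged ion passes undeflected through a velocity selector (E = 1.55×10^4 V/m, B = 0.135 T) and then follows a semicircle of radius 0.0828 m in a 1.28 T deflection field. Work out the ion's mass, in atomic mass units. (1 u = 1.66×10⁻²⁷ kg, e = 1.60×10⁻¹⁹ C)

m ≈ 89.0 u

v = E/B₁ = 1.15×10^5 m/s.
From r = mv/(qB₂), m = qB₂r/v = (1×1.60×10^-19)(1.28)(0.0828) / (1.15×10^5) = 1.48×10^-25 kg.
In atomic mass units: m = 1.48×10^-25 / 1.66×10^-27 = 89.0 u.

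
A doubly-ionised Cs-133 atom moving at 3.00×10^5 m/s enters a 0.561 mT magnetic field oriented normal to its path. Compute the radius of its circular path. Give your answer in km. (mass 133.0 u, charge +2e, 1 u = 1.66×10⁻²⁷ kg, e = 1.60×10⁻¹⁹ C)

r ≈ 0.369 km

The magnetic force provides the centripetal force: qvB = mv²/r, so r = mv/(qB).
r = (2.21×10^-25 kg)(3.00×10^5 m/s) / [(2×1.60×10^-19 C)(5.61×10^-4 T)] = 369 m.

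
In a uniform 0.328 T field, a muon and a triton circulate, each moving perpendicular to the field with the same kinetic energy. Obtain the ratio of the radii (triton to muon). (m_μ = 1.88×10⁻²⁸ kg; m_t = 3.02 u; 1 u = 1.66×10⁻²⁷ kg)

ratio ≈ 5.16

r = √(2mK)/(qB) ⇒ at equal K, r ∝ √m/q.
r_{triton}/r_{muon} = 5.16.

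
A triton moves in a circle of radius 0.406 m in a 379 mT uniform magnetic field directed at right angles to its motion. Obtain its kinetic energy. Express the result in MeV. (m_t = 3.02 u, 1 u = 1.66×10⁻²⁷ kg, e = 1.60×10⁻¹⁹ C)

K ≈ 0.378 MeV

v = qBr/m = (1×1.60×10^-19)(0.379)(0.406) / (5.01×10^-27) = 4.91×10^6 m/s.
K = ½mv² = 0.5·(5.01×10^-27)·(4.91×10^6)² = 6.05×10^-14 J = 0.378 MeV.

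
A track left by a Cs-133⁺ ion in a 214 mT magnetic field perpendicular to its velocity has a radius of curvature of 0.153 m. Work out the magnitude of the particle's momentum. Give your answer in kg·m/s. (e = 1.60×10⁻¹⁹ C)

Since qvB = mv²/r, the momentum p = mv = qBr.
p = (1×1.60×10^-19)(0.214)(0.153) = 5.24×10^-21 kg·m/s.

p ≈ 5.24×10^-21 kg·m/s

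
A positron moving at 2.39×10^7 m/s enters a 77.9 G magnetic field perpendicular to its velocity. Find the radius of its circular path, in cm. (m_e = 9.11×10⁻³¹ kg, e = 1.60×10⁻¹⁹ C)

r ≈ 1.75 cm

The magnetic force provides the centripetal force: qvB = mv²/r, so r = mv/(qB).
r = (9.11×10^-31 kg)(2.39×10^7 m/s) / [(1×1.60×10^-19 C)(7.79×10^-3 T)] = 0.0175 m.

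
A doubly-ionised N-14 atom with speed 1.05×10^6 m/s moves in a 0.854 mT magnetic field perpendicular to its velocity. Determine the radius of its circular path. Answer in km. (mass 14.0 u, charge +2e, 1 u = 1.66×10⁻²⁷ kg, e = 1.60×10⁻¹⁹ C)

The magnetic force provides the centripetal force: qvB = mv²/r, so r = mv/(qB).
r = (2.32×10^-26 kg)(1.05×10^6 m/s) / [(2×1.60×10^-19 C)(8.54×10^-4 T)] = 89.3 m.

r ≈ 0.0893 km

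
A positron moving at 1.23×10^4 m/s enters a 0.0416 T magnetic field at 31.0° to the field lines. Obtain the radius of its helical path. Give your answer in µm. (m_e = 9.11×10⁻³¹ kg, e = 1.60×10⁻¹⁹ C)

Only the perpendicular component v⊥ = v sin31.0° = 6330 m/s is bent by the field.
r = m v⊥ /(qB) = (9.11×10^-31)(6330) / [(1×1.60×10^-19)(0.0416)] = 8.67×10^-7 m.

r ≈ 0.867 µm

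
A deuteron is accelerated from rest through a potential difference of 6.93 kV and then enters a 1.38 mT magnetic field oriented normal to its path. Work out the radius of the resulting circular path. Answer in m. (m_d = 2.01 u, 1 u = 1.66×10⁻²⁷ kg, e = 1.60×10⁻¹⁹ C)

The kinetic energy gained is K = qV = (1×1.60×10^-19)(6930) = 1.11×10^-15 J.
v = √(2K/m) = 8.15×10^5 m/s.
r = mv/(qB) = (3.34×10^-27)(8.15×10^5) / [(1×1.60×10^-19)(1.38×10^-3)] = 12.3 m.

r ≈ 12.3 m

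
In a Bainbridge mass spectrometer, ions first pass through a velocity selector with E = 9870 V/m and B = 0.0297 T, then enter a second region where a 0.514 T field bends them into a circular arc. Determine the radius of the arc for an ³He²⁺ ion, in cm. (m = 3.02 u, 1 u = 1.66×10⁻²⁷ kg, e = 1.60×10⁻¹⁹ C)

r ≈ 1.01 cm

The selector passes v = E/B = 9870/0.0297 = 3.32×10^5 m/s.
In the deflection region, r = mv/(qB₂) = (5.01×10^-27)(3.32×10^5) / [(2×1.60×10^-19)(0.514)] = 0.0101 m.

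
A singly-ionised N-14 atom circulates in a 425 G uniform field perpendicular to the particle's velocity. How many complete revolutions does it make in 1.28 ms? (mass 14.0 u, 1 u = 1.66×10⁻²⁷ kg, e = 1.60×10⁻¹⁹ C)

T = 2πm/(qB) = 2π(2.324×10^-26) / [(1×1.60×10^-19)(0.0425)] = 2.1474×10^-5 s.
N = t/T = 1.28×10^-3 / 2.1474×10^-5 ≈ 59.61, so 59 complete revolutions.

N = 59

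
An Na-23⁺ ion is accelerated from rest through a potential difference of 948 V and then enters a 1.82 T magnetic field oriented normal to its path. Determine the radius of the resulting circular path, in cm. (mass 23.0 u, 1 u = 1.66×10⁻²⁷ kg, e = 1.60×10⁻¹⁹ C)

The kinetic energy gained is K = qV = (1×1.60×10^-19)(948) = 1.52×10^-16 J.
v = √(2K/m) = 8.91×10^4 m/s.
r = mv/(qB) = (3.82×10^-26)(8.91×10^4) / [(1×1.60×10^-19)(1.82)] = 0.0117 m.

r ≈ 1.17 cm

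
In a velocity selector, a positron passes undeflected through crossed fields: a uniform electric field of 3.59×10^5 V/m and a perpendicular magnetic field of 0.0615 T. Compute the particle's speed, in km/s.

For zero net force, qE = qvB, so v = E/B.
v = (3.59×10^5) / (0.0615) = 5.84×10^6 m/s.

v ≈ 5840 km/s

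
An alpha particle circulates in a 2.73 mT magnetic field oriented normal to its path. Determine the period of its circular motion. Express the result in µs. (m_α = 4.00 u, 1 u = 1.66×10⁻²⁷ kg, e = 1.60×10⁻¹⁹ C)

T ≈ 47.8 µs

The cyclotron period is independent of speed: T = 2πm/(qB).
T = 2π(6.64×10^-27) / [(2×1.60×10^-19)(2.73×10^-3)] = 4.78×10^-5 s.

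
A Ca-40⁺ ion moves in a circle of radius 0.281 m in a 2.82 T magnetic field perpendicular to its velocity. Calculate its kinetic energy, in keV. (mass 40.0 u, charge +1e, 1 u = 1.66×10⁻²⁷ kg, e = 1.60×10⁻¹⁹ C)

v = qBr/m = (1×1.60×10^-19)(2.82)(0.281) / (6.64×10^-26) = 1.91×10^6 m/s.
K = ½mv² = 0.5·(6.64×10^-26)·(1.91×10^6)² = 1.21×10^-13 J = 757 keV.

K ≈ 757 keV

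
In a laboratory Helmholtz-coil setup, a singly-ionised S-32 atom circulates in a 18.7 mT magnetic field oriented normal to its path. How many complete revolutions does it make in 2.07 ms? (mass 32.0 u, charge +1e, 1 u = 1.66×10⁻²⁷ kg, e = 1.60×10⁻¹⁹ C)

N = 18

T = 2πm/(qB) = 2π(5.312×10^-26) / [(1×1.60×10^-19)(0.0187)] = 1.1155×10^-4 s.
N = t/T = 2.07×10^-3 / 1.1155×10^-4 ≈ 18.56, so 18 complete revolutions.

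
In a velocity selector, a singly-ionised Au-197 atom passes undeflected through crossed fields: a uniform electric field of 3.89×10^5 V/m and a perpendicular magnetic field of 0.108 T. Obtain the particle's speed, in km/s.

v ≈ 3600 km/s

For zero net force, qE = qvB, so v = E/B.
v = (3.89×10^5) / (0.108) = 3.60×10^6 m/s.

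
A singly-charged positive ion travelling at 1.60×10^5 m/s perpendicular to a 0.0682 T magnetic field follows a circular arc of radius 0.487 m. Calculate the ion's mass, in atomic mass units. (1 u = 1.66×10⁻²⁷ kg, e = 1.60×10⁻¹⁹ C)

m ≈ 20.0 u

qvB = mv²/r ⇒ m = qBr/v.
m = (1×1.60×10^-19)(0.0682)(0.487) / (1.60×10^5) = 3.32×10^-26 kg = 20.0 u.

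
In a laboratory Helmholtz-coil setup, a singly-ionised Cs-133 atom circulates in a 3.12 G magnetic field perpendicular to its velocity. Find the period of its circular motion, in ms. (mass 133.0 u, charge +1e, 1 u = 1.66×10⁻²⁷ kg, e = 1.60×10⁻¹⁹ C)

The cyclotron period is independent of speed: T = 2πm/(qB).
T = 2π(2.21×10^-25) / [(1×1.60×10^-19)(3.12×10^-4)] = 0.0278 s.

T ≈ 27.8 ms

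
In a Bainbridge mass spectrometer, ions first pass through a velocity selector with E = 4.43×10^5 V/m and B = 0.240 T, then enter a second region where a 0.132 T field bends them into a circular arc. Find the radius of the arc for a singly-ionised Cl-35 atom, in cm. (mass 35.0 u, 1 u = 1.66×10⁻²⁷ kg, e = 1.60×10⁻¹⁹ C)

r ≈ 508 cm

The selector passes v = E/B = 4.43×10^5/0.240 = 1.85×10^6 m/s.
In the deflection region, r = mv/(qB₂) = (5.81×10^-26)(1.85×10^6) / [(1×1.60×10^-19)(0.132)] = 5.08 m.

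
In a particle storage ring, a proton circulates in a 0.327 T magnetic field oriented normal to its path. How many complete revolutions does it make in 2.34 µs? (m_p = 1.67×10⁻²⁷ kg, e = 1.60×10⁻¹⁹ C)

T = 2πm/(qB) = 2π(1.67×10^-27) / [(1×1.60×10^-19)(0.327)] = 2.0055×10^-7 s.
N = t/T = 2.34×10^-6 / 2.0055×10^-7 ≈ 11.67, so 11 complete revolutions.

N = 11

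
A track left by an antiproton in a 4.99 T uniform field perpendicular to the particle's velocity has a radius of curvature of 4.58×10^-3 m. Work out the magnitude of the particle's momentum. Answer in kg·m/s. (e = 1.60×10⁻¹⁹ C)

p ≈ 3.66×10^-21 kg·m/s

Since qvB = mv²/r, the momentum p = mv = qBr.
p = (1×1.60×10^-19)(4.99)(4.58×10^-3) = 3.66×10^-21 kg·m/s.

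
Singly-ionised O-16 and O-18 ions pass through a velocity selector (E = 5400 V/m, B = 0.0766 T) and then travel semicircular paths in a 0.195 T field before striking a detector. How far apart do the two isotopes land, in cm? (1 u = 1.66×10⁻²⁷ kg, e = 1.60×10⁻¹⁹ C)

Δd ≈ 1.50 cm

Both emerge at v = E/B₁ = 7.05×10^4 m/s.
r = mv/(qB₂), so r₁ = 0.06001 m and r₂ = 0.06751 m, giving Δr = 7.50×10^-3 m.
After a semicircle each ion lands a diameter 2r from the entry slit, so the separation is 2Δr = 0.0150 m.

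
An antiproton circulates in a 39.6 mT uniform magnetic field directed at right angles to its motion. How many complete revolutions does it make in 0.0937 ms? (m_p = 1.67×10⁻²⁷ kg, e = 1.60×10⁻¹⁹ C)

N = 56

T = 2πm/(qB) = 2π(1.67×10^-27) / [(1×1.60×10^-19)(0.0396)] = 1.6561×10^-6 s.
N = t/T = 9.37×10^-5 / 1.6561×10^-6 ≈ 56.58, so 56 complete revolutions.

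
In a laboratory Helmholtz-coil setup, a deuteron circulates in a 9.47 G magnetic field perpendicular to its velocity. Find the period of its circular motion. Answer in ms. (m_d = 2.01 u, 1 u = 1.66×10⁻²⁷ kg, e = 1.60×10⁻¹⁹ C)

T ≈ 0.138 ms

The cyclotron period is independent of speed: T = 2πm/(qB).
T = 2π(3.34×10^-27) / [(1×1.60×10^-19)(9.47×10^-4)] = 1.38×10^-4 s.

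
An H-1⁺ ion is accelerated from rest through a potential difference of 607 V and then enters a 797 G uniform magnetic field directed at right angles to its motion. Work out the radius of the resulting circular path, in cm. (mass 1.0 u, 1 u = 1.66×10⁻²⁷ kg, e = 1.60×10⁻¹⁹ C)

The kinetic energy gained is K = qV = (1×1.60×10^-19)(607) = 9.71×10^-17 J.
v = √(2K/m) = 3.42×10^5 m/s.
r = mv/(qB) = (1.66×10^-27)(3.42×10^5) / [(1×1.60×10^-19)(0.0797)] = 0.0445 m.

r ≈ 4.45 cm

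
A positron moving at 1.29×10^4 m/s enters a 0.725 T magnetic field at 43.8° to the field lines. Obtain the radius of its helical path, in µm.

Only the perpendicular component v⊥ = v sin43.8° = 8930 m/s is bent by the field.
r = m v⊥ /(qB) = (9.11×10^-31)(8930) / [(1×1.60×10^-19)(0.725)] = 7.01×10^-8 m.

r ≈ 0.0701 µm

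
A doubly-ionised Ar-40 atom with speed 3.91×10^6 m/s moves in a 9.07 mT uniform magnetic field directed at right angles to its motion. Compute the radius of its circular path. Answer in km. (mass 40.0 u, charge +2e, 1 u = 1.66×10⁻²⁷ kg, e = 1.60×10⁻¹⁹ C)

The magnetic force provides the centripetal force: qvB = mv²/r, so r = mv/(qB).
r = (6.64×10^-26 kg)(3.91×10^6 m/s) / [(2×1.60×10^-19 C)(9.07×10^-3 T)] = 89.5 m.

r ≈ 0.0895 km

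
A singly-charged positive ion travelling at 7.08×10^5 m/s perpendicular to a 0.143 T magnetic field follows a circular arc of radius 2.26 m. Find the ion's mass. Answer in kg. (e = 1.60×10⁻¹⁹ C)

m ≈ 7.30×10^-26 kg

qvB = mv²/r ⇒ m = qBr/v.
m = (1×1.60×10^-19)(0.143)(2.26) / (7.08×10^5) = 7.30×10^-26 kg.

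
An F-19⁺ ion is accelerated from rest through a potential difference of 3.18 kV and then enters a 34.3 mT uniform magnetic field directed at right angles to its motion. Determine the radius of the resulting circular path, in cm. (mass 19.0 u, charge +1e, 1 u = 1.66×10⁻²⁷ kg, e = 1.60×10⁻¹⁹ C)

The kinetic energy gained is K = qV = (1×1.60×10^-19)(3180) = 5.09×10^-16 J.
v = √(2K/m) = 1.80×10^5 m/s.
r = mv/(qB) = (3.15×10^-26)(1.80×10^5) / [(1×1.60×10^-19)(0.0343)] = 1.03 m.

r ≈ 103 cm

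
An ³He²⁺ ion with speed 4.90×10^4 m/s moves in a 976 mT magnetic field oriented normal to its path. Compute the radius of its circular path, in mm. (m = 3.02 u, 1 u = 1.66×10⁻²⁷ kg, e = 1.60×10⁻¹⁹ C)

The magnetic force provides the centripetal force: qvB = mv²/r, so r = mv/(qB).
r = (5.01×10^-27 kg)(4.90×10^4 m/s) / [(2×1.60×10^-19 C)(0.976 T)] = 7.87×10^-4 m.

r ≈ 0.787 mm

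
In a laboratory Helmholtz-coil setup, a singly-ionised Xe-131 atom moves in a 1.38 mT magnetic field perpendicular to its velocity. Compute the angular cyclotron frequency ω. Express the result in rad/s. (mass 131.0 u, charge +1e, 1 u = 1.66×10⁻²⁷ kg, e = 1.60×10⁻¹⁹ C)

ω ≈ 1020 rad/s

ω = qB/m = (1×1.60×10^-19)(1.38×10^-3) / (2.17×10^-25) = 1020 rad/s.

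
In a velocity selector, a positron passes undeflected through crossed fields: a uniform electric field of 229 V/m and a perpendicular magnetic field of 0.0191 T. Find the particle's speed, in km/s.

v ≈ 12.0 km/s

For zero net force, qE = qvB, so v = E/B.
v = (229) / (0.0191) = 1.20×10^4 m/s.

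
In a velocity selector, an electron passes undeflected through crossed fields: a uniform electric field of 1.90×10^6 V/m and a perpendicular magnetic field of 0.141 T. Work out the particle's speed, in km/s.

For zero net force, qE = qvB, so v = E/B.
v = (1.90×10^6) / (0.141) = 1.35×10^7 m/s.

v ≈ 13500 km/s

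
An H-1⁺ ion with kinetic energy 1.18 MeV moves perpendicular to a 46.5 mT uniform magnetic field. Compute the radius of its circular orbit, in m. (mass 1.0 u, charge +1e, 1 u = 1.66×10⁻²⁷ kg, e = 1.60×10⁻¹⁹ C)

r ≈ 3.37 m

Convert the energy: K = 1.18 MeV = 1.89×10^-13 J.
v = √(2K/m) = √(2·1.89×10^-13/1.66×10^-27) = 1.51×10^7 m/s.
r = mv/(qB) = (1.66×10^-27)(1.51×10^7) / [(1×1.60×10^-19)(0.0465)] = 3.37 m.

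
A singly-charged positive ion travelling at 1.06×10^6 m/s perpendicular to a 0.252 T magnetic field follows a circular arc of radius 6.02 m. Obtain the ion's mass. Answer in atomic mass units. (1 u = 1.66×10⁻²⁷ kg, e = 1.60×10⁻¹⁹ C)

m ≈ 138 u

qvB = mv²/r ⇒ m = qBr/v.
m = (1×1.60×10^-19)(0.252)(6.02) / (1.06×10^6) = 2.29×10^-25 kg = 138 u.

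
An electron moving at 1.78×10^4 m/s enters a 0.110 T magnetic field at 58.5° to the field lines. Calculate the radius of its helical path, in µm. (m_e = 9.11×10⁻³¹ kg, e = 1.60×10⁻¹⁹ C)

Only the perpendicular component v⊥ = v sin58.5° = 1.52×10^4 m/s is bent by the field.
r = m v⊥ /(qB) = (9.11×10^-31)(1.52×10^4) / [(1×1.60×10^-19)(0.110)] = 7.86×10^-7 m.

r ≈ 0.786 µm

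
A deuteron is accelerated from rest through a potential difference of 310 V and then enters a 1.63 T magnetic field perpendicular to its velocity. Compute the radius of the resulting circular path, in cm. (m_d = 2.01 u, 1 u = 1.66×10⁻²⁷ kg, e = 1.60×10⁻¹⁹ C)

The kinetic energy gained is K = qV = (1×1.60×10^-19)(310) = 4.96×10^-17 J.
v = √(2K/m) = 1.72×10^5 m/s.
r = mv/(qB) = (3.34×10^-27)(1.72×10^5) / [(1×1.60×10^-19)(1.63)] = 2.21×10^-3 m.

r ≈ 0.221 cm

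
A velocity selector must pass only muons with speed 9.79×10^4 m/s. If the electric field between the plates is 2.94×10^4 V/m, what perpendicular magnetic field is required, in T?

B ≈ 0.300 T

qE = qvB ⇒ B = E/v = (2.94×10^4) / (9.79×10^4) = 0.300 T.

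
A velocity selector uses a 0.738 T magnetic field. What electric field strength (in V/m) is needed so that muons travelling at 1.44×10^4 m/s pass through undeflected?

qE = qvB ⇒ E = vB = (1.44×10^4)(0.738) = 1.06×10^4 V/m.

E ≈ 1.06×10^4 V/m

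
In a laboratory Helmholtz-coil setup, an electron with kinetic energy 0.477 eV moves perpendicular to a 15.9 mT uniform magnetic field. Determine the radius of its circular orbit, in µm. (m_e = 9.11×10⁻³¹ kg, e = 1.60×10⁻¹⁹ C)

r ≈ 147 µm

Convert the energy: K = 0.477 eV = 7.63×10^-20 J.
v = √(2K/m) = √(2·7.63×10^-20/9.11×10^-31) = 4.09×10^5 m/s.
r = mv/(qB) = (9.11×10^-31)(4.09×10^5) / [(1×1.60×10^-19)(0.0159)] = 1.47×10^-4 m.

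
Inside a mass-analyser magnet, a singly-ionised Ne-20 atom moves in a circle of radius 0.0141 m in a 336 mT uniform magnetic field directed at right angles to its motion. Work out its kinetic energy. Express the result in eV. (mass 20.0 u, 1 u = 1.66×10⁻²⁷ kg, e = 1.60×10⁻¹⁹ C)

K ≈ 54.1 eV

v = qBr/m = (1×1.60×10^-19)(0.336)(0.0141) / (3.32×10^-26) = 2.28×10^4 m/s.
K = ½mv² = 0.5·(3.32×10^-26)·(2.28×10^4)² = 8.65×10^-18 J = 54.1 eV.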